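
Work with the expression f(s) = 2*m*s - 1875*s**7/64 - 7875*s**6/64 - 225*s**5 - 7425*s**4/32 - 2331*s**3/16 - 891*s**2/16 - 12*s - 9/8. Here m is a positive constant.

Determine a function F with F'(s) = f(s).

An antiderivative is F(s) = (512*m*s**2 - 3*(5*s**2 + 6*s + 2)**4)/512.

The integrand splits into summands that can be handled one at a time.
Check: d/ds[(512*m*s**2 - 3*(5*s**2 + 6*s + 2)**4)/512] = 2*m*s - 1875*s**7/64 - 7875*s**6/64 - 225*s**5 - 7425*s**4/32 - 2331*s**3/16 - 891*s**2/16 - 12*s - 9/8 = f(s).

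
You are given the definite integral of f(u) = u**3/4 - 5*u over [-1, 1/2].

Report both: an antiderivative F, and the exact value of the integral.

f matches the chain-rule pattern g'(h)*h' with inner function h(u) = 5 - u**2/4; substituting w = h(u) collapses the integral.
F(u) = (u**2 - 20)**2/16 is an antiderivative of f.
Check: d/du[(u**2 - 20)**2/16] = u**3/4 - 5*u = f(u).
F(1/2) = 6241/256; F(-1) = 361/16.
Integral = F(1/2) - F(-1) = 465/256.

Antiderivative: F(u) = (u**2 - 20)**2/16; value = 465/256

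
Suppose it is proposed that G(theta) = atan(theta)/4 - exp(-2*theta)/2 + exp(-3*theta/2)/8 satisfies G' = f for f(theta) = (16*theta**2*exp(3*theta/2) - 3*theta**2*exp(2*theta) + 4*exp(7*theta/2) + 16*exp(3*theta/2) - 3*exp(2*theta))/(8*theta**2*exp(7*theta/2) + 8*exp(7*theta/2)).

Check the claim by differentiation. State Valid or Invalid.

d/dtheta[G] = (16*theta**2*exp(3*theta/2) - 3*theta**2*exp(2*theta) + 4*exp(7*theta/2) + 16*exp(3*theta/2) - 3*exp(2*theta))/(16*theta**2*exp(7*theta/2) + 16*exp(7*theta/2))
d/dtheta[G] - f(theta) = (3*theta**2*exp(11*theta/2) - 16*theta**2*exp(5*theta) + 3*exp(11*theta/2) - 4*exp(7*theta) - 16*exp(5*theta))/(16*theta**2*exp(7*theta) + 16*exp(7*theta)) != 0.

Invalid: d/dtheta[G] - f = (3*theta**2*exp(11*theta/2) - 16*theta**2*exp(5*theta) + 3*exp(11*theta/2) - 4*exp(7*theta) - 16*exp(5*theta))/(16*theta**2*exp(7*theta) + 16*exp(7*theta)), which is not 0.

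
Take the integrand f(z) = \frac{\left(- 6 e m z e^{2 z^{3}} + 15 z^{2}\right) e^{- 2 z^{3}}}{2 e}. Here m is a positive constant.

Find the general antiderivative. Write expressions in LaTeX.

F(z) = - \frac{3 m z^{2}}{2} - \frac{5 e^{- 2 z^{3}}}{4 e} + C

A candidate is checked by its d/dz: the result must match f(z).
Check: d/dz[- \frac{3 m z^{2}}{2} - \frac{5 e^{- 2 z^{3}}}{4 e}] = \frac{\left(- 6 e m z e^{2 z^{3}} + 15 z^{2}\right) e^{- 2 z^{3}}}{2 e} = f(z).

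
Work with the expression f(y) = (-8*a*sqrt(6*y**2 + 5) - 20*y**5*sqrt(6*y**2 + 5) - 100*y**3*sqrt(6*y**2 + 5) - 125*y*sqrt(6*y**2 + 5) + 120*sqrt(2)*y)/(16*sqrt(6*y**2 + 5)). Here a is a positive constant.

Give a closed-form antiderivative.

An antiderivative is F(y) = sqrt(2)*(-96*sqrt(2)*a*y - 40*sqrt(2)*y**6 - 300*sqrt(2)*y**4 - 750*sqrt(2)*y**2 + 480*sqrt(6*y**2 + 5) - 625*sqrt(2))/384.

Differentiate the proposed F(y) back; it has to land on f(y) exactly.
Check: d/dy[sqrt(2)*(-96*sqrt(2)*a*y - 40*sqrt(2)*y**6 - 300*sqrt(2)*y**4 - 750*sqrt(2)*y**2 + 480*sqrt(6*y**2 + 5) - 625*sqrt(2))/384] = (-8*a*sqrt(6*y**2 + 5) - 20*y**5*sqrt(6*y**2 + 5) - 100*y**3*sqrt(6*y**2 + 5) - 125*y*sqrt(6*y**2 + 5) + 120*sqrt(2)*y)/(16*sqrt(6*y**2 + 5)) = f(y).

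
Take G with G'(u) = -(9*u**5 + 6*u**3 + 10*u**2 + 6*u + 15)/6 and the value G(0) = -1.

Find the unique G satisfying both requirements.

G(u) = -u**6/4 - u**4/4 - 5*u**3/9 - u**2/2 - 5*u/2 - 1

A first test for any G(u): its u-derivative must equal the given G'(u).
A general antiderivative is -u**6/4 - u**4/4 - 5*u**3/9 - u**2/2 - 5*u/2 + C.
The condition gives C = -1 - (0) = -1.
So G(u) = -u**6/4 - u**4/4 - 5*u**3/9 - u**2/2 - 5*u/2 - 1.
Check: d/du[-u**6/4 - u**4/4 - 5*u**3/9 - u**2/2 - 5*u/2 - 1] = -3*u**5/2 - u**3 - 5*u**2/3 - u - 5/2, which equals G'(u).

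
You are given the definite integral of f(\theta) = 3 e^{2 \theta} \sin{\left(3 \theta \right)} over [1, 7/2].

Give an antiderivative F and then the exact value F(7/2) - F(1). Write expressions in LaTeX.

A candidate is checked by its d/d\theta: the result must match f(\theta).
F(\theta) = \frac{6 e^{2 \theta} \sin{\left(3 \theta \right)}}{13} - \frac{9 e^{2 \theta} \cos{\left(3 \theta \right)}}{13} is an antiderivative of f.
Check: d/d\theta[\frac{6 e^{2 \theta} \sin{\left(3 \theta \right)}}{13} - \frac{9 e^{2 \theta} \cos{\left(3 \theta \right)}}{13}] = 3 e^{2 \theta} \sin{\left(3 \theta \right)} = f(\theta).
F(7/2) = \frac{6 e^{7} \sin{\left(\frac{21}{2} \right)}}{13} - \frac{9 e^{7} \cos{\left(\frac{21}{2} \right)}}{13}; F(1) = \frac{6 e^{2} \sin{\left(3 \right)}}{13} - \frac{9 e^{2} \cos{\left(3 \right)}}{13}.
Integral = F(7/2) - F(1) = \frac{6 e^{7} \sin{\left(\frac{21}{2} \right)}}{13} + \frac{9 e^{2} \cos{\left(3 \right)}}{13} - \frac{6 e^{2} \sin{\left(3 \right)}}{13} - \frac{9 e^{7} \cos{\left(\frac{21}{2} \right)}}{13}.

Antiderivative: F(\theta) = \frac{6 e^{2 \theta} \sin{\left(3 \theta \right)}}{13} - \frac{9 e^{2 \theta} \cos{\left(3 \theta \right)}}{13}; value = \frac{6 e^{7} \sin{\left(\frac{21}{2} \right)}}{13} + \frac{9 e^{2} \cos{\left(3 \right)}}{13} - \frac{6 e^{2} \sin{\left(3 \right)}}{13} - \frac{9 e^{7} \cos{\left(\frac{21}{2} \right)}}{13}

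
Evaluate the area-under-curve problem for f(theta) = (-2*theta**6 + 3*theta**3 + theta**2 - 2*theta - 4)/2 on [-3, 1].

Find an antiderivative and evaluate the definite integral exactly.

Differentiate the proposed F(theta) back; it has to land on f(theta) exactly.
F(theta) = theta*(-24*theta**6 + 63*theta**3 + 28*theta**2 - 84*theta - 336)/168 is an antiderivative of f.
Check: d/dtheta[theta*(-24*theta**6 + 63*theta**3 + 28*theta**2 - 84*theta - 336)/168] = -theta**6 + 3*theta**3/2 + theta**2/2 - theta - 2, which equals f(theta).
F(1) = -353/168; F(-3) = 19029/56.
Integral = F(1) - F(-3) = -7180/21.

Antiderivative: F(theta) = theta*(-24*theta**6 + 63*theta**3 + 28*theta**2 - 84*theta - 336)/168; value = -7180/21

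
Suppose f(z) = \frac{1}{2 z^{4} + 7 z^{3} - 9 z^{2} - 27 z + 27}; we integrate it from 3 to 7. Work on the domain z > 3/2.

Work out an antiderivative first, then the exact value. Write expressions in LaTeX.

The denominator factors as \left(z - 1\right) \left(z + 3\right)^{2} \left(2 z - 3\right); partial fractions split f into directly integrable pieces: \frac{8}{81 \left(2 z - 3\right)} + \frac{17}{1296 \left(z + 3\right)} + \frac{1}{36 \left(z + 3\right)^{2}} - \frac{1}{16 \left(z - 1\right)}.
F(z) = \frac{64 z \log{\left(z - \frac{3}{2} \right)} - 81 z \log{\left(z - 1 \right)} + 17 z \log{\left(z + 3 \right)} + 192 \log{\left(z - \frac{3}{2} \right)} - 243 \log{\left(z - 1 \right)} + 51 \log{\left(z + 3 \right)} - 36}{1296 \left(z + 3\right)} is an antiderivative of f.
Check: d/dz[\frac{64 z \log{\left(z - \frac{3}{2} \right)} - 81 z \log{\left(z - 1 \right)} + 17 z \log{\left(z + 3 \right)} + 192 \log{\left(z - \frac{3}{2} \right)} - 243 \log{\left(z - 1 \right)} + 51 \log{\left(z + 3 \right)} - 36}{1296 \left(z + 3\right)}] = \frac{1}{2 z^{4} + 7 z^{3} - 9 z^{2} - 27 z + 27} = f(z).
F(7) = - \frac{\log{\left(6 \right)}}{16} - \frac{1}{360} + \frac{17 \log{\left(10 \right)}}{1296} + \frac{4 \log{\left(\frac{11}{2} \right)}}{81}; F(3) = - \frac{\log{\left(2 \right)}}{16} - \frac{1}{216} + \frac{4 \log{\left(\frac{3}{2} \right)}}{81} + \frac{17 \log{\left(6 \right)}}{1296}.
Integral = F(7) - F(3) = - \frac{49 \log{\left(6 \right)}}{648} - \frac{4 \log{\left(\frac{3}{2} \right)}}{81} + \frac{1}{540} + \frac{17 \log{\left(10 \right)}}{1296} + \frac{\log{\left(2 \right)}}{16} + \frac{4 \log{\left(\frac{11}{2} \right)}}{81}.

Antiderivative: F(z) = \frac{64 z \log{\left(z - \frac{3}{2} \right)} - 81 z \log{\left(z - 1 \right)} + 17 z \log{\left(z + 3 \right)} + 192 \log{\left(z - \frac{3}{2} \right)} - 243 \log{\left(z - 1 \right)} + 51 \log{\left(z + 3 \right)} - 36}{1296 \left(z + 3\right)}; value = - \frac{49 \log{\left(6 \right)}}{648} - \frac{4 \log{\left(\frac{3}{2} \right)}}{81} + \frac{1}{540} + \frac{17 \log{\left(10 \right)}}{1296} + \frac{\log{\left(2 \right)}}{16} + \frac{4 \log{\left(\frac{11}{2} \right)}}{81}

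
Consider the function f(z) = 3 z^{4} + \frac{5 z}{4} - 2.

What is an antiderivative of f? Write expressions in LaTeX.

An antiderivative is F(z) = \frac{3 z^{5}}{5} + \frac{5 z^{2}}{8} - 2 z.

The integrand splits into summands that can be handled one at a time.
Check: d/dz[\frac{3 z^{5}}{5} + \frac{5 z^{2}}{8} - 2 z] = 3 z^{4} + \frac{5 z}{4} - 2 = f(z).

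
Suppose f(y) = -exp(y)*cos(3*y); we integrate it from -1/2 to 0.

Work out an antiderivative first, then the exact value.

A candidate is checked by its d/dy: the result must match f(y).
F(y) = -3*exp(y)*sin(3*y)/10 - exp(y)*cos(3*y)/10 is an antiderivative of f.
Check: d/dy[-3*exp(y)*sin(3*y)/10 - exp(y)*cos(3*y)/10] = -exp(y)*cos(3*y) = f(y).
F(0) = -1/10; F(-1/2) = -exp(-1/2)*cos(3/2)/10 + 3*exp(-1/2)*sin(3/2)/10.
Integral = F(0) - F(-1/2) = -3*exp(-1/2)*sin(3/2)/10 - 1/10 + exp(-1/2)*cos(3/2)/10.

Antiderivative: F(y) = -3*exp(y)*sin(3*y)/10 - exp(y)*cos(3*y)/10; value = -3*exp(-1/2)*sin(3/2)/10 - 1/10 + exp(-1/2)*cos(3/2)/10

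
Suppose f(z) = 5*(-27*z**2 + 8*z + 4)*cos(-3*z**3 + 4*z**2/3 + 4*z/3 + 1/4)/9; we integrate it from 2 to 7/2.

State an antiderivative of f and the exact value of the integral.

The substitution u = -3*z**3 + 4*z**2/3 + 4*z/3 + 1/4 works: f is exactly (dF/du)*(du/dz) for that inner function.
F(z) = 5*sin(-3*z**3 + 4*z**2/3 + 4*z/3 + 1/4)/3 is an antiderivative of f.
Check: d/dz[5*sin(-3*z**3 + 4*z**2/3 + 4*z/3 + 1/4)/3] = -15*z**2*cos(-3*z**3 + 4*z**2/3 + 4*z/3 + 1/4) + 40*z*cos(-3*z**3 + 4*z**2/3 + 4*z/3 + 1/4)/9 + 20*cos(-3*z**3 + 4*z**2/3 + 4*z/3 + 1/4)/9, which equals f(z).
F(7/2) = -5*sin(859/8)/3; F(2) = -5*sin(63/4)/3.
Integral = F(7/2) - F(2) = -5*sin(859/8)/3 + 5*sin(63/4)/3.

Antiderivative: F(z) = 5*sin(-3*z**3 + 4*z**2/3 + 4*z/3 + 1/4)/3; value = -5*sin(859/8)/3 + 5*sin(63/4)/3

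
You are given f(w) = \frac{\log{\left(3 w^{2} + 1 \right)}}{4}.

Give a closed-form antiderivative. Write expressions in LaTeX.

Check any antiderivative F(w) by computing F'(w) and comparing it with f(w).
Check: d/dw[\frac{w \log{\left(3 w^{2} + 1 \right)}}{4} - \frac{w}{2} + \frac{\sqrt{3} \operatorname{atan}{\left(\sqrt{3} w \right)}}{6}] = \frac{\log{\left(3 w^{2} + 1 \right)}}{4} = f(w).

An antiderivative is F(w) = \frac{w \log{\left(3 w^{2} + 1 \right)}}{4} - \frac{w}{2} + \frac{\sqrt{3} \operatorname{atan}{\left(\sqrt{3} w \right)}}{6}.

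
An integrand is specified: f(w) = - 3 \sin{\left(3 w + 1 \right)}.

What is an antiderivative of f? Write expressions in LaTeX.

A candidate is checked by its d/dw: the result must match f(w).
Check: d/dw[\cos{\left(3 w + 1 \right)}] = - 3 \sin{\left(3 w + 1 \right)} = f(w).

An antiderivative is F(w) = \cos{\left(3 w + 1 \right)}.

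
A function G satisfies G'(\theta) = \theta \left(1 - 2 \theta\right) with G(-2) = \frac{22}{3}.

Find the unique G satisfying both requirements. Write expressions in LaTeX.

The proposed G(\theta) is checked by its d/d\theta: the result must match the given G'(\theta).
A general antiderivative is - \frac{2 \theta^{3}}{3} + \frac{\theta^{2}}{2} + C.
The condition gives C = \frac{22}{3} - (\frac{22}{3}) = 0.
So G(\theta) = \frac{\theta^{2} \left(3 - 4 \theta\right)}{6}.
Check: d/d\theta[\frac{\theta^{2} \left(3 - 4 \theta\right)}{6}] = - 2 \theta^{2} + \theta, which equals G'(\theta).

G(\theta) = \frac{\theta^{2} \left(3 - 4 \theta\right)}{6}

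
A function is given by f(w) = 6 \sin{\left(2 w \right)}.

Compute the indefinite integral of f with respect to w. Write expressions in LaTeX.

F(w) = - 3 \cos{\left(2 w \right)} + C

Recover f(w) by differentiating a candidate F(w); any mismatch rules it out.
Check: d/dw[- 3 \cos{\left(2 w \right)}] = 6 \sin{\left(2 w \right)} = f(w).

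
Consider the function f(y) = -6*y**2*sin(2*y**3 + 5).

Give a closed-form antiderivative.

f matches the chain-rule pattern g'(h)*h' with inner function h(y) = 2*y**3 + 5; substituting u = h(y) collapses the integral.
Check: d/dy[cos(2*y**3 + 5)] = -6*y**2*sin(2*y**3 + 5) = f(y).

An antiderivative is F(y) = cos(2*y**3 + 5).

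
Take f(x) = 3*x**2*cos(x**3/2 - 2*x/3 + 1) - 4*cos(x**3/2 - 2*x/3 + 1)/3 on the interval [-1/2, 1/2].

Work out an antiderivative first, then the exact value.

The substitution u = x**3/2 - 2*x/3 + 1 works: f is exactly (dF/du)*(du/dx) for that inner function.
F(x) = 2*sin(x**3/2 - 2*x/3 + 1) is an antiderivative of f.
Check: d/dx[2*sin(x**3/2 - 2*x/3 + 1)] = 3*x**2*cos(x**3/2 - 2*x/3 + 1) - 4*cos(x**3/2 - 2*x/3 + 1)/3 = f(x).
F(1/2) = 2*sin(35/48); F(-1/2) = 2*sin(61/48).
Integral = F(1/2) - F(-1/2) = -2*sin(61/48) + 2*sin(35/48).

Antiderivative: F(x) = 2*sin(x**3/2 - 2*x/3 + 1); value = -2*sin(61/48) + 2*sin(35/48)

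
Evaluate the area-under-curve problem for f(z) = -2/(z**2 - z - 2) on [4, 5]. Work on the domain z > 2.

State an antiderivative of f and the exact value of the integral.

Factor the denominator ((z - 2)*(z + 1)) and decompose: f = 2/(3*(z + 1)) - 2/(3*(z - 2)); each piece integrates to a log, atan, or power term.
F(z) = 2*(-log(z - 2) + log(z + 1))/3 is an antiderivative of f.
Check: d/dz[2*(-log(z - 2) + log(z + 1))/3] = -2/(z**2 - z - 2) = f(z).
F(5) = -2*log(3)/3 + 2*log(6)/3; F(4) = -2*log(2)/3 + 2*log(5)/3.
Integral = F(5) - F(4) = -2*log(5)/3 - 2*log(3)/3 + 2*log(2)/3 + 2*log(6)/3.

Antiderivative: F(z) = 2*(-log(z - 2) + log(z + 1))/3; value = -2*log(5)/3 - 2*log(3)/3 + 2*log(2)/3 + 2*log(6)/3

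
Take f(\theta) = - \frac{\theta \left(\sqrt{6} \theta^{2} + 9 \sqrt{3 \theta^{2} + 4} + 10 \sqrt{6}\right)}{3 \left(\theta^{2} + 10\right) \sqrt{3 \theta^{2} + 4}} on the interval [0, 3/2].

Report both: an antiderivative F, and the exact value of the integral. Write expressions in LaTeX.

Whatever form F(\theta) takes, F'(\theta) = f(\theta) is non-negotiable.
F(\theta) = - \frac{\sqrt{6} \sqrt{3 \theta^{2} + 4}}{9} - \frac{3 \log{\left(\frac{\theta^{2}}{2} + 5 \right)}}{2} is an antiderivative of f.
Check: d/d\theta[- \frac{\sqrt{6} \sqrt{3 \theta^{2} + 4}}{9} - \frac{3 \log{\left(\frac{\theta^{2}}{2} + 5 \right)}}{2}] = \frac{- \sqrt{6} \theta^{3} - 9 \theta \sqrt{3 \theta^{2} + 4} - 10 \sqrt{6} \theta}{3 \theta^{2} \sqrt{3 \theta^{2} + 4} + 30 \sqrt{3 \theta^{2} + 4}}, which equals f(\theta).
F(3/2) = - \frac{3 \log{\left(\frac{49}{8} \right)}}{2} - \frac{\sqrt{258}}{18}; F(0) = - \frac{3 \log{\left(5 \right)}}{2} - \frac{2 \sqrt{6}}{9}.
Integral = F(3/2) - F(0) = - \frac{3 \log{\left(\frac{49}{8} \right)}}{2} - \frac{\sqrt{258}}{18} + \frac{2 \sqrt{6}}{9} + \frac{3 \log{\left(5 \right)}}{2}.

Antiderivative: F(\theta) = - \frac{\sqrt{6} \sqrt{3 \theta^{2} + 4}}{9} - \frac{3 \log{\left(\frac{\theta^{2}}{2} + 5 \right)}}{2}; value = - \frac{3 \log{\left(\frac{49}{8} \right)}}{2} - \frac{\sqrt{258}}{18} + \frac{2 \sqrt{6}}{9} + \frac{3 \log{\left(5 \right)}}{2}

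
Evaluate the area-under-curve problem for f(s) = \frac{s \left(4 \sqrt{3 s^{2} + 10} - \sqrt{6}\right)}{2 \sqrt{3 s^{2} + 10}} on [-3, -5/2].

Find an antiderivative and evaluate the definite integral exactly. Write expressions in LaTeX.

Antiderivative: F(s) = s^{2} - \frac{\sqrt{6} \sqrt{3 s^{2} + 10}}{6}; value = - \frac{11}{4} - \frac{\sqrt{690}}{12} + \frac{\sqrt{222}}{6}

Since d/ds undoes antidifferentiation here, F'(s) = f(s) is required of F(s).
F(s) = s^{2} - \frac{\sqrt{6} \sqrt{3 s^{2} + 10}}{6} is an antiderivative of f.
Check: d/ds[s^{2} - \frac{\sqrt{6} \sqrt{3 s^{2} + 10}}{6}] = \frac{4 s \sqrt{3 s^{2} + 10} - \sqrt{6} s}{2 \sqrt{3 s^{2} + 10}}, which equals f(s).
F(-5/2) = \frac{25}{4} - \frac{\sqrt{690}}{12}; F(-3) = 9 - \frac{\sqrt{222}}{6}.
Integral = F(-5/2) - F(-3) = - \frac{11}{4} - \frac{\sqrt{690}}{12} + \frac{\sqrt{222}}{6}.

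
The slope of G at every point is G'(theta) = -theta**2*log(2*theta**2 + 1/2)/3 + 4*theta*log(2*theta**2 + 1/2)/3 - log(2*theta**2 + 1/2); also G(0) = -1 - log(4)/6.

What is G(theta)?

Integrate term by term and add the pieces.
A general antiderivative is 2*theta**3/27 - 2*theta**2/3 + 35*theta/18 + (-theta**3/9 + 2*theta**2/3 - theta)*log(2*theta**2 + 1/2) + log(theta**2 + 1/4)/6 - 35*atan(2*theta)/36 + C.
The condition gives C = -1 - log(4)/6 - (-log(4)/6) = -1.
So G(theta) = -theta**3*log(2*theta**2 + 1/2)/9 + 2*theta**3/27 + 2*theta**2*log(2*theta**2 + 1/2)/3 - 2*theta**2/3 - theta*log(2*theta**2 + 1/2) + 35*theta/18 + log(theta**2 + 1/4)/6 - 35*atan(2*theta)/36 - 1.
Check: d/dtheta[-theta**3*log(2*theta**2 + 1/2)/9 + 2*theta**3/27 + 2*theta**2*log(2*theta**2 + 1/2)/3 - 2*theta**2/3 - theta*log(2*theta**2 + 1/2) + 35*theta/18 + log(theta**2 + 1/4)/6 - 35*atan(2*theta)/36 - 1] = -theta**2*log(2*theta**2 + 1/2)/3 + 4*theta*log(2*theta**2 + 1/2)/3 - log(2*theta**2 + 1/2) = G'(theta).

G(theta) = -theta**3*log(2*theta**2 + 1/2)/9 + 2*theta**3/27 + 2*theta**2*log(2*theta**2 + 1/2)/3 - 2*theta**2/3 - theta*log(2*theta**2 + 1/2) + 35*theta/18 + log(theta**2 + 1/4)/6 - 35*atan(2*theta)/36 - 1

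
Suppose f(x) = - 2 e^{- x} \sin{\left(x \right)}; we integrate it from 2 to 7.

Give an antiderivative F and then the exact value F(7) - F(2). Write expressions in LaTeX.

Since d/dx undoes antidifferentiation here, F'(x) = f(x) is required of F(x).
F(x) = \left(\sin{\left(x \right)} + \cos{\left(x \right)}\right) e^{- x} is an antiderivative of f.
Check: d/dx[\left(\sin{\left(x \right)} + \cos{\left(x \right)}\right) e^{- x}] = - 2 e^{- x} \sin{\left(x \right)} = f(x).
F(7) = \frac{\sin{\left(7 \right)}}{e^{7}} + \frac{\cos{\left(7 \right)}}{e^{7}}; F(2) = \frac{\cos{\left(2 \right)}}{e^{2}} + \frac{\sin{\left(2 \right)}}{e^{2}}.
Integral = F(7) - F(2) = - \frac{\sin{\left(2 \right)}}{e^{2}} + \frac{\sin{\left(7 \right)}}{e^{7}} + \frac{\cos{\left(7 \right)}}{e^{7}} - \frac{\cos{\left(2 \right)}}{e^{2}}.

Antiderivative: F(x) = \left(\sin{\left(x \right)} + \cos{\left(x \right)}\right) e^{- x}; value = - \frac{\sin{\left(2 \right)}}{e^{2}} + \frac{\sin{\left(7 \right)}}{e^{7}} + \frac{\cos{\left(7 \right)}}{e^{7}} - \frac{\cos{\left(2 \right)}}{e^{2}}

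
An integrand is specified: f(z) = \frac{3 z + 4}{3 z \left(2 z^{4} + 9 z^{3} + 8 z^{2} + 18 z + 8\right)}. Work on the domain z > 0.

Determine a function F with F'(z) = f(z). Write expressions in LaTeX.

Factor the denominator (3 z \left(z + 4\right) \left(2 z + 1\right) \left(z^{2} + 2\right)) and decompose: f = - \frac{3 z + 4}{54 \left(z^{2} + 2\right)} - \frac{40}{189 \left(2 z + 1\right)} - \frac{1}{189 \left(z + 4\right)} + \frac{1}{6 z}; each piece integrates to a log, atan, or power term.
Check: d/dz[- \frac{- 126 \log{\left(z \right)} + 80 \log{\left(z + \frac{1}{2} \right)} + 4 \log{\left(z + 4 \right)} + 21 \log{\left(z^{2} + 2 \right)} + 28 \sqrt{2} \operatorname{atan}{\left(\frac{\sqrt{2} z}{2} \right)}}{756}] = \frac{3 z + 4}{6 z^{5} + 27 z^{4} + 24 z^{3} + 54 z^{2} + 24 z}, which equals f(z).

An antiderivative is F(z) = - \frac{- 126 \log{\left(z \right)} + 80 \log{\left(z + \frac{1}{2} \right)} + 4 \log{\left(z + 4 \right)} + 21 \log{\left(z^{2} + 2 \right)} + 28 \sqrt{2} \operatorname{atan}{\left(\frac{\sqrt{2} z}{2} \right)}}{756}.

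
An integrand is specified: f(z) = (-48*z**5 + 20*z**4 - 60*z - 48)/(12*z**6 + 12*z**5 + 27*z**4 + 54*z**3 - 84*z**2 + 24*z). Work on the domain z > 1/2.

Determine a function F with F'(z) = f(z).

Factor the denominator (3*z*(z + 2)*(2*z - 1)**2*(z**2 + 4)) and decompose: f = -(4523*z - 4462)/(1734*(z**2 + 4)) + 32008/(7225*(2*z - 1)) - 1252/(255*(2*z - 1)**2) - 241/(150*(z + 2)) - 2/z; each piece integrates to a log, atan, or power term.
Check: d/dz[(-346800*z*log(z) + 384096*z*log(z - 1/2) - 278596*z*log(z + 2) - 226150*z*log(z**2 + 4) + 223100*z*atan(z/2) + 173400*log(z) - 192048*log(z - 1/2) + 139298*log(z + 2) + 113075*log(z**2 + 4) - 111550*atan(z/2) + 212840)/(86700*(2*z - 1))] = (-48*z**5 + 20*z**4 - 60*z - 48)/(12*z**6 + 12*z**5 + 27*z**4 + 54*z**3 - 84*z**2 + 24*z) = f(z).

An antiderivative is F(z) = (-346800*z*log(z) + 384096*z*log(z - 1/2) - 278596*z*log(z + 2) - 226150*z*log(z**2 + 4) + 223100*z*atan(z/2) + 173400*log(z) - 192048*log(z - 1/2) + 139298*log(z + 2) + 113075*log(z**2 + 4) - 111550*atan(z/2) + 212840)/(86700*(2*z - 1)).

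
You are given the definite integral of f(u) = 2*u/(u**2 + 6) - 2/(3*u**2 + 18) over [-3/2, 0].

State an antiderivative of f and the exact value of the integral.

Integrate term by term and add the pieces.
F(u) = log(u**2 + 6) - sqrt(6)*atan(sqrt(6)*u/6)/9 is an antiderivative of f.
Check: d/du[log(u**2 + 6) - sqrt(6)*atan(sqrt(6)*u/6)/9] = (6*u - 2)/(3*u**2 + 18), which equals f(u).
F(0) = log(6); F(-3/2) = sqrt(6)*atan(sqrt(6)/4)/9 + log(33/4).
Integral = F(0) - F(-3/2) = -log(33/4) - sqrt(6)*atan(sqrt(6)/4)/9 + log(6).

Antiderivative: F(u) = log(u**2 + 6) - sqrt(6)*atan(sqrt(6)*u/6)/9; value = -log(33/4) - sqrt(6)*atan(sqrt(6)/4)/9 + log(6)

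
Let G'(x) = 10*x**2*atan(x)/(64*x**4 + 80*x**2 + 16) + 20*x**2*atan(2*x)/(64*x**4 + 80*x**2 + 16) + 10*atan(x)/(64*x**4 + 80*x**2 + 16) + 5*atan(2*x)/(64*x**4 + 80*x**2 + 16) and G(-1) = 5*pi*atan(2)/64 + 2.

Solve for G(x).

G(x) = 5*atan(x)*atan(2*x)/16 + 2

G'(x) has the shape u'v + uv' for u = 5*atan(x)/16 and v = atan(2*x) — it is the derivative of the product u*v.
A general antiderivative is 5*atan(x)*atan(2*x)/16 + C.
The condition gives C = 5*pi*atan(2)/64 + 2 - (5*pi*atan(2)/64) = 2.
So G(x) = 5*atan(x)*atan(2*x)/16 + 2.
Check: d/dx[5*atan(x)*atan(2*x)/16 + 2] = (10*x**2*atan(x) + 20*x**2*atan(2*x) + 10*atan(x) + 5*atan(2*x))/(64*x**4 + 80*x**2 + 16), which equals G'(x).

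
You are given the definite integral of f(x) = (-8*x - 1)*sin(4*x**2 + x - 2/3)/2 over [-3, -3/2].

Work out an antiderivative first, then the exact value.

Antiderivative: F(x) = cos(4*x**2 + x - 2/3)/2; value = -cos(97/3)/2 + cos(41/6)/2

f matches the chain-rule pattern g'(h)*h' with inner function h(x) = 4*x**2 + x - 2/3; substituting u = h(x) collapses the integral.
F(x) = cos(4*x**2 + x - 2/3)/2 is an antiderivative of f.
Check: d/dx[cos(4*x**2 + x - 2/3)/2] = -4*x*sin(4*x**2 + x - 2/3) - sin(4*x**2 + x - 2/3)/2, which equals f(x).
F(-3/2) = cos(41/6)/2; F(-3) = cos(97/3)/2.
Integral = F(-3/2) - F(-3) = -cos(97/3)/2 + cos(41/6)/2.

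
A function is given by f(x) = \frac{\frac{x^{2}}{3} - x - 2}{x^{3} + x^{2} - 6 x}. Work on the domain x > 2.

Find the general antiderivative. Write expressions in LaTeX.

The denominator factors as 3 x \left(x - 2\right) \left(x + 3\right); partial fractions split f into directly integrable pieces: \frac{4}{15 \left(x + 3\right)} - \frac{4}{15 \left(x - 2\right)} + \frac{1}{3 x}.
Check: d/dx[\frac{5 \log{\left(x \right)} - 4 \log{\left(x - 2 \right)} + 4 \log{\left(x + 3 \right)}}{15}] = \frac{x^{2} - 3 x - 6}{3 x^{3} + 3 x^{2} - 18 x}, which equals f(x).

F(x) = \frac{5 \log{\left(x \right)} - 4 \log{\left(x - 2 \right)} + 4 \log{\left(x + 3 \right)}}{15} + C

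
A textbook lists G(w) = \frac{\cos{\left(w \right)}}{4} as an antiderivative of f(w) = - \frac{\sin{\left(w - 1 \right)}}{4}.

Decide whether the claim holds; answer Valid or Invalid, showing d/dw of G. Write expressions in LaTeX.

Invalid: d/dw[G] - f = - \frac{\sin{\left(w \right)}}{4} + \frac{\sin{\left(w - 1 \right)}}{4}, which is not 0.

d/dw[G] = - \frac{\sin{\left(w \right)}}{4}
d/dw[G] - f(w) = - \frac{\sin{\left(w \right)}}{4} + \frac{\sin{\left(w - 1 \right)}}{4} != 0.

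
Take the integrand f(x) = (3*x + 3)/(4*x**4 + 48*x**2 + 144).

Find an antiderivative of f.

Recover f(x) by differentiating a candidate F(x); any mismatch rules it out.
Check: d/dx[(6*x + sqrt(6)*(x**2 + 6)*atan(sqrt(6)*x/6) - 36)/(96*(x**2 + 6))] = (3*x + 3)/(4*x**4 + 48*x**2 + 144) = f(x).

An antiderivative is F(x) = (6*x + sqrt(6)*(x**2 + 6)*atan(sqrt(6)*x/6) - 36)/(96*(x**2 + 6)).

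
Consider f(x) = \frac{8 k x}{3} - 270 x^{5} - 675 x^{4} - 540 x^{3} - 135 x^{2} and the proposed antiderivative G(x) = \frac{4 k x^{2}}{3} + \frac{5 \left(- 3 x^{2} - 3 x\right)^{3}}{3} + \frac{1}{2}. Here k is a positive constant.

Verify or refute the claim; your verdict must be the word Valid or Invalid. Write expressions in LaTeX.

Valid - differentiating G returns exactly f.

d/dx[G] = \frac{8 k x}{3} - 270 x^{5} - 675 x^{4} - 540 x^{3} - 135 x^{2}
This equals f(x) exactly, so the claim holds.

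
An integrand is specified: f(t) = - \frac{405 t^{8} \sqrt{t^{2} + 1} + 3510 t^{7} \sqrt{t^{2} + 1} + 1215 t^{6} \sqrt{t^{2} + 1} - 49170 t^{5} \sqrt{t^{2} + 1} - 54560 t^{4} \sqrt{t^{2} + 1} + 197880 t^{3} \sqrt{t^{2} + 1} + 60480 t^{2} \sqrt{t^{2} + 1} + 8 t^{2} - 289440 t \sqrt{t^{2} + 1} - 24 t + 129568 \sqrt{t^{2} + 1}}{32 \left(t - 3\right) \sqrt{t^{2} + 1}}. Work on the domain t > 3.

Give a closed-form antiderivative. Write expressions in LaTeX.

Differentiate the proposed F(t) back; it has to land on f(t) exactly.
Check: d/dt[\frac{- 64 \sqrt{t^{2} + 1} - 5 \left(- 3 t^{2} - 10 t + 12\right)^{4} + 256 \log{\left(2 t - 6 \right)}}{256}] = \frac{- 405 t^{8} \sqrt{t^{2} + 1} - 3510 t^{7} \sqrt{t^{2} + 1} - 1215 t^{6} \sqrt{t^{2} + 1} + 49170 t^{5} \sqrt{t^{2} + 1} + 54560 t^{4} \sqrt{t^{2} + 1} - 197880 t^{3} \sqrt{t^{2} + 1} - 60480 t^{2} \sqrt{t^{2} + 1} - 8 t^{2} + 289440 t \sqrt{t^{2} + 1} + 24 t - 129568 \sqrt{t^{2} + 1}}{32 t \sqrt{t^{2} + 1} - 96 \sqrt{t^{2} + 1}}, which equals f(t).

An antiderivative is F(t) = \frac{- 64 \sqrt{t^{2} + 1} - 5 \left(- 3 t^{2} - 10 t + 12\right)^{4} + 256 \log{\left(2 t - 6 \right)}}{256}.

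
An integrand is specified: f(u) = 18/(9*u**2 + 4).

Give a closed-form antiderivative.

For F(u) to be correct the identity F'(u) - f(u) = 0 must hold.
Check: d/du[3*atan(3*u/2)] = 18/(9*u**2 + 4) = f(u).

An antiderivative is F(u) = 3*atan(3*u/2).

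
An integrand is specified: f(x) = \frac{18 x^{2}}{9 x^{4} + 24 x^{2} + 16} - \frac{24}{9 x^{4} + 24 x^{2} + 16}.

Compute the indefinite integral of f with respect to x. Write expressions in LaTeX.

F(x) = - \frac{x}{\frac{x^{2}}{2} + \frac{2}{3}} + C

Recognize the product-rule pattern: f = u'v + uv' with u = - x, v = \frac{1}{\frac{x^{2}}{2} + \frac{2}{3}}, so integration by parts undoes it.
Check: d/dx[- \frac{x}{\frac{x^{2}}{2} + \frac{2}{3}}] = \frac{18 x^{2} - 24}{9 x^{4} + 24 x^{2} + 16}, which equals f(x).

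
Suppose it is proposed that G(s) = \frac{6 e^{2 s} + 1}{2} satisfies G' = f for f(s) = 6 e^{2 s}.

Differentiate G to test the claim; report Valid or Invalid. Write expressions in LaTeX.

d/ds[G] = 6 e^{2 s}
This equals f(s) exactly, so the claim holds.

Valid. The derivative of G reproduces f.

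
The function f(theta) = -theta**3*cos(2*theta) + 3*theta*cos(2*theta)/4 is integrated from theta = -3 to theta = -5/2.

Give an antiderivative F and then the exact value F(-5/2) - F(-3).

Integrate term by term and add the pieces.
F(theta) = -(8*theta**3*sin(2*theta) + 12*theta**2*cos(2*theta) - 18*theta*sin(2*theta) - 9*cos(2*theta))/16 is an antiderivative of f.
Check: d/dtheta[-(8*theta**3*sin(2*theta) + 12*theta**2*cos(2*theta) - 18*theta*sin(2*theta) - 9*cos(2*theta))/16] = -theta**3*cos(2*theta) + 3*theta*cos(2*theta)/4 = f(theta).
F(-5/2) = -33*cos(5)/8 - 5*sin(5); F(-3) = -99*cos(6)/16 - 81*sin(6)/8.
Integral = F(-5/2) - F(-3) = 81*sin(6)/8 - 33*cos(5)/8 - 5*sin(5) + 99*cos(6)/16.

Antiderivative: F(theta) = -(8*theta**3*sin(2*theta) + 12*theta**2*cos(2*theta) - 18*theta*sin(2*theta) - 9*cos(2*theta))/16; value = 81*sin(6)/8 - 33*cos(5)/8 - 5*sin(5) + 99*cos(6)/16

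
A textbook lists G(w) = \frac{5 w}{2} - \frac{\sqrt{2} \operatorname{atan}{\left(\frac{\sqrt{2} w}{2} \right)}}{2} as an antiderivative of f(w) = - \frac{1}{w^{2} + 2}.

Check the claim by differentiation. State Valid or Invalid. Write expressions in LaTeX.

d/dw[G] = \frac{5 w^{2} + 8}{2 w^{2} + 4}
d/dw[G] - f(w) = \frac{5}{2} != 0.

Invalid: d/dw[G] - f = \frac{5}{2}, which is not 0.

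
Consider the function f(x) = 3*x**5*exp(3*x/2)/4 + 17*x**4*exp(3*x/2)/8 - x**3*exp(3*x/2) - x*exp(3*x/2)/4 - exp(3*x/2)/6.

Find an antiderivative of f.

Recognize the product-rule pattern: f = u'v + uv' with u = x**5/2 - x**4/4 - x/6, v = exp(3*x/2), so integration by parts undoes it.
Check: d/dx[(x**5 - x**4/2 - x/3)*exp(3*x/2)/2] = 3*x**5*exp(3*x/2)/4 + 17*x**4*exp(3*x/2)/8 - x**3*exp(3*x/2) - x*exp(3*x/2)/4 - exp(3*x/2)/6 = f(x).

An antiderivative is F(x) = (x**5 - x**4/2 - x/3)*exp(3*x/2)/2.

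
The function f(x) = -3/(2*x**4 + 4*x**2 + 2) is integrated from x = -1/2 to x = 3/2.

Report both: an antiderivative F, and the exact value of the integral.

Any candidate F(x) must reproduce f(x) exactly when differentiated.
F(x) = (-3*x**2*atan(x) - 3*x - 3*atan(x))/(4*x**2 + 4) is an antiderivative of f.
Check: d/dx[(-3*x**2*atan(x) - 3*x - 3*atan(x))/(4*x**2 + 4)] = -3/(2*x**4 + 4*x**2 + 2) = f(x).
F(3/2) = -3*atan(3/2)/4 - 9/26; F(-1/2) = 3/10 + 3*atan(1/2)/4.
Integral = F(3/2) - F(-1/2) = -3*atan(3/2)/4 - 42/65 - 3*atan(1/2)/4.

Antiderivative: F(x) = (-3*x**2*atan(x) - 3*x - 3*atan(x))/(4*x**2 + 4); value = -3*atan(3/2)/4 - 42/65 - 3*atan(1/2)/4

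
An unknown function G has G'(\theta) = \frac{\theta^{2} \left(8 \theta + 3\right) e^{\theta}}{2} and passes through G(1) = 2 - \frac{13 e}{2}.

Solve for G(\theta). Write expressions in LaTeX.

G'(\theta) has the shape u'v + uv' for u = 4 \theta^{3} - \frac{21 \theta^{2}}{2} + 21 \theta - 21 and v = e^{\theta} — it is the derivative of the product u*v.
A general antiderivative is \frac{\left(8 \theta^{3} - 21 \theta^{2} + 42 \theta - 42\right) e^{\theta}}{2} + C.
The condition gives C = 2 - \frac{13 e}{2} - (- \frac{13 e}{2}) = 2.
So G(\theta) = \frac{\left(8 \theta^{3} - 21 \theta^{2} + 42 \theta - 42\right) e^{\theta}}{2} + 2.
Check: d/d\theta[\frac{\left(8 \theta^{3} - 21 \theta^{2} + 42 \theta - 42\right) e^{\theta}}{2} + 2] = 4 \theta^{3} e^{\theta} + \frac{3 \theta^{2} e^{\theta}}{2}, which equals G'(\theta).

G(\theta) = \frac{\left(8 \theta^{3} - 21 \theta^{2} + 42 \theta - 42\right) e^{\theta}}{2} + 2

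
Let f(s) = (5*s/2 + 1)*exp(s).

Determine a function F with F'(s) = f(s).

f has the shape u'v + uv' for u = 5*s/2 - 3/2 and v = exp(s) — it is the derivative of the product u*v.
Check: d/ds[(5*s - 3)*exp(s)/2] = 5*s*exp(s)/2 + exp(s), which equals f(s).

An antiderivative is F(s) = (5*s - 3)*exp(s)/2.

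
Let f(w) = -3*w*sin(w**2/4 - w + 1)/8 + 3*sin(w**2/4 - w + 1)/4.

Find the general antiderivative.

F(w) = 3*cos(w**2/4 - w + 1)/4 + C

The substitution u = w**2/4 - w + 1 works: f is exactly (dF/du)*(du/dw) for that inner function.
Check: d/dw[3*cos(w**2/4 - w + 1)/4] = -3*w*sin(w**2/4 - w + 1)/8 + 3*sin(w**2/4 - w + 1)/4 = f(w).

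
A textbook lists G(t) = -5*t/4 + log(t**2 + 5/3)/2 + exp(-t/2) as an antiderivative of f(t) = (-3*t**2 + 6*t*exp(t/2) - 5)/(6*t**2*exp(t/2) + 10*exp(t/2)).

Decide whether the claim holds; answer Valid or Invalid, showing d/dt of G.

d/dt[G] = (-15*t**2*exp(t/2) - 6*t**2 + 12*t*exp(t/2) - 25*exp(t/2) - 10)/(12*t**2*exp(t/2) + 20*exp(t/2))
d/dt[G] - f(t) = -5/4 != 0.

Invalid: d/dt[G] - f = -5/4, which is not 0.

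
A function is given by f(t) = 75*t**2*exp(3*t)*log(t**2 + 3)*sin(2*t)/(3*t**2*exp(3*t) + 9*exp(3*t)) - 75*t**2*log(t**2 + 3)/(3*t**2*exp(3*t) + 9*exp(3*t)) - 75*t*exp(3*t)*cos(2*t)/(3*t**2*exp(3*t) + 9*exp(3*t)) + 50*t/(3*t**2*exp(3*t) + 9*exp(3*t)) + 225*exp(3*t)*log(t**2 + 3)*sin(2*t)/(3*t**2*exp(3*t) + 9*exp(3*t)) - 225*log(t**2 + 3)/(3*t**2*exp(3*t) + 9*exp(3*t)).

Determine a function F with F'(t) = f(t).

f has the shape u'v + uv' for u = -25*cos(2*t)/2 + 25*exp(-3*t)/3 and v = log(t**2 + 3) — it is the derivative of the product u*v.
Check: d/dt[-25*(3*exp(3*t)*cos(2*t) - 2)*exp(-3*t)*log(t**2 + 3)/6] = (75*t**2*exp(3*t)*log(t**2 + 3)*sin(2*t) - 75*t**2*log(t**2 + 3) - 75*t*exp(3*t)*cos(2*t) + 50*t + 225*exp(3*t)*log(t**2 + 3)*sin(2*t) - 225*log(t**2 + 3))/(3*t**2*exp(3*t) + 9*exp(3*t)), which equals f(t).

An antiderivative is F(t) = -25*(3*exp(3*t)*cos(2*t) - 2)*exp(-3*t)*log(t**2 + 3)/6.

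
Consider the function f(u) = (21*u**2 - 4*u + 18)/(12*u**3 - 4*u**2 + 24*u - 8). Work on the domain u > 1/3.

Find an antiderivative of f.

An antiderivative is F(u) = 3*log(3*u/2 - 1/2)/4 + log(u**2 + 2)/2.

Whatever form F(u) takes, F'(u) = f(u) is non-negotiable.
Check: d/du[3*log(3*u/2 - 1/2)/4 + log(u**2 + 2)/2] = (21*u**2 - 4*u + 18)/(12*u**3 - 4*u**2 + 24*u - 8) = f(u).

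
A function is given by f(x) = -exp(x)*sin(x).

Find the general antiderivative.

F(x) = -exp(x)*sin(x)/2 + exp(x)*cos(x)/2 + C

For F(x) to be correct the identity F'(x) - f(x) = 0 must hold.
Check: d/dx[-exp(x)*sin(x)/2 + exp(x)*cos(x)/2] = -exp(x)*sin(x) = f(x).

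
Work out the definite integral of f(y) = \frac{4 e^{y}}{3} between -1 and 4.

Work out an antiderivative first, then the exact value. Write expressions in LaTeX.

Antiderivative: F(y) = \frac{4 e^{y}}{3}; value = - \frac{4}{3 e} + \frac{4 e^{4}}{3}

Any candidate F(y) must reproduce f(y) exactly when differentiated.
F(y) = \frac{4 e^{y}}{3} is an antiderivative of f.
Check: d/dy[\frac{4 e^{y}}{3}] = \frac{4 e^{y}}{3} = f(y).
F(4) = \frac{4 e^{4}}{3}; F(-1) = \frac{4}{3 e}.
Integral = F(4) - F(-1) = - \frac{4}{3 e} + \frac{4 e^{4}}{3}.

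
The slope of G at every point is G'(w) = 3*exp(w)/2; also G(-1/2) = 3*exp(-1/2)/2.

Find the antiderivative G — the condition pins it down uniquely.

G(w) = 3*exp(w)/2

A candidate passes only if d/dw[G] lands on the given G'(w) exactly.
A general antiderivative is 3*exp(w)/2 + C.
The condition gives C = 3*exp(-1/2)/2 - (3*exp(-1/2)/2) = 0.
So G(w) = 3*exp(w)/2.
Check: d/dw[3*exp(w)/2] = 3*exp(w)/2 = G'(w).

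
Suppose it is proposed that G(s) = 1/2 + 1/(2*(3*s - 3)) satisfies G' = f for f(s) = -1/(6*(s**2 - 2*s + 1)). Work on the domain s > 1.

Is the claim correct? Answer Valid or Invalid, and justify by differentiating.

d/ds[G] = -1/(6*s**2 - 12*s + 6)
This equals f(s) exactly, so the claim holds.

Valid: G'(s) = f(s).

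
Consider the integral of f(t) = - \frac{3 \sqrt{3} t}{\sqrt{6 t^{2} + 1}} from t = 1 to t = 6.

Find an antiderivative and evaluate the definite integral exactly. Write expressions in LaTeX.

Antiderivative: F(t) = - \frac{3 \sqrt{2 t^{2} + \frac{1}{3}}}{2}; value = - \frac{\sqrt{651}}{2} + \frac{\sqrt{21}}{2}

The substitution u = 2 t^{2} + \frac{1}{3} works: f is exactly (dF/du)*(du/dt) for that inner function.
F(t) = - \frac{3 \sqrt{2 t^{2} + \frac{1}{3}}}{2} is an antiderivative of f.
Check: d/dt[- \frac{3 \sqrt{2 t^{2} + \frac{1}{3}}}{2}] = - \frac{3 \sqrt{3} t}{\sqrt{6 t^{2} + 1}} = f(t).
F(6) = - \frac{\sqrt{651}}{2}; F(1) = - \frac{\sqrt{21}}{2}.
Integral = F(6) - F(1) = - \frac{\sqrt{651}}{2} + \frac{\sqrt{21}}{2}.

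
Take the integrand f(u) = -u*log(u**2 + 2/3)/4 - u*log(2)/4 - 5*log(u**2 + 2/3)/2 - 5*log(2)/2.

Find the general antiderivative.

The integrand splits into summands that can be handled one at a time.
Check: d/du[-u**2*log(u**2 + 2/3)/8 - u**2*log(2)/8 + u**2/8 - 5*u*log(u**2 + 2/3)/2 - 5*u*log(2)/2 + 5*u - log(u**2 + 2/3)/12 - 5*sqrt(6)*atan(sqrt(6)*u/2)/3] = -u*log(u**2 + 2/3)/4 - u*log(2)/4 - 5*log(u**2 + 2/3)/2 - 5*log(2)/2 = f(u).

F(u) = -u**2*log(u**2 + 2/3)/8 - u**2*log(2)/8 + u**2/8 - 5*u*log(u**2 + 2/3)/2 - 5*u*log(2)/2 + 5*u - log(u**2 + 2/3)/12 - 5*sqrt(6)*atan(sqrt(6)*u/2)/3 + C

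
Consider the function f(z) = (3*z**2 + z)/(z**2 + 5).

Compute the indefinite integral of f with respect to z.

Differentiate the proposed F(z) back; it has to land on f(z) exactly.
Check: d/dz[(6*z + log(z**2 + 5) - 6*sqrt(5)*atan(sqrt(5)*z/5))/2] = (3*z**2 + z)/(z**2 + 5) = f(z).

F(z) = (6*z + log(z**2 + 5) - 6*sqrt(5)*atan(sqrt(5)*z/5))/2 + C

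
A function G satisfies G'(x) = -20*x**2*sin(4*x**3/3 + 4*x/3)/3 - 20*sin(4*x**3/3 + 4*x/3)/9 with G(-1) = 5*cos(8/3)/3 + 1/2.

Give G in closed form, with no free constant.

The substitution u = 4*x**3/3 + 4*x/3 works: G'(x) is exactly (dG/du)*(du/dx) for that inner function.
A general antiderivative is 5*cos(4*x**3/3 + 4*x/3)/3 + C.
The condition gives C = 5*cos(8/3)/3 + 1/2 - (5*cos(8/3)/3) = 1/2.
So G(x) = 5*cos(4*x**3/3 + 4*x/3)/3 + 1/2.
Check: d/dx[5*cos(4*x**3/3 + 4*x/3)/3 + 1/2] = -20*x**2*sin(4*x**3/3 + 4*x/3)/3 - 20*sin(4*x**3/3 + 4*x/3)/9 = G'(x).

G(x) = 5*cos(4*x**3/3 + 4*x/3)/3 + 1/2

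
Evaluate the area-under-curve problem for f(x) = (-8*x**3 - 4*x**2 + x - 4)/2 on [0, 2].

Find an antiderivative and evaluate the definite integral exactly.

A candidate is checked by its d/dx: the result must match f(x).
F(x) = -x**4 - 2*x**3/3 + x**2/4 - 2*x is an antiderivative of f.
Check: d/dx[-x**4 - 2*x**3/3 + x**2/4 - 2*x] = -4*x**3 - 2*x**2 + x/2 - 2, which equals f(x).
F(2) = -73/3; F(0) = 0.
Integral = F(2) - F(0) = -73/3.

Antiderivative: F(x) = -x**4 - 2*x**3/3 + x**2/4 - 2*x; value = -73/3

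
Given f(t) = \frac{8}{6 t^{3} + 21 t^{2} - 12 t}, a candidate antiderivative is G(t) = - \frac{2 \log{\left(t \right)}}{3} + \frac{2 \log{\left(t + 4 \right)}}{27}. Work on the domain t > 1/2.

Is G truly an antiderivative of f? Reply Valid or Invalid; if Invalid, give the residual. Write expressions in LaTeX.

d/dt[G] = \frac{- 16 t - 72}{27 t^{2} + 108 t}
d/dt[G] - f(t) = - \frac{32}{54 t - 27} != 0.

Invalid: d/dt[G] - f = - \frac{32}{54 t - 27}, which is not 0.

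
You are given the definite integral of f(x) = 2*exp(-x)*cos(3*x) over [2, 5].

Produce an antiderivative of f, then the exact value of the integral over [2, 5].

Recover f(x) by differentiating a candidate F(x); any mismatch rules it out.
F(x) = -(-3*sin(3*x) + cos(3*x))*exp(-x)/5 is an antiderivative of f.
Check: d/dx[-(-3*sin(3*x) + cos(3*x))*exp(-x)/5] = 2*exp(-x)*cos(3*x) = f(x).
F(5) = -exp(-5)*cos(15)/5 + 3*exp(-5)*sin(15)/5; F(2) = -exp(-2)*cos(6)/5 + 3*exp(-2)*sin(6)/5.
Integral = F(5) - F(2) = -exp(-5)*cos(15)/5 + 3*exp(-5)*sin(15)/5 - 3*exp(-2)*sin(6)/5 + exp(-2)*cos(6)/5.

Antiderivative: F(x) = -(-3*sin(3*x) + cos(3*x))*exp(-x)/5; value = -exp(-5)*cos(15)/5 + 3*exp(-5)*sin(15)/5 - 3*exp(-2)*sin(6)/5 + exp(-2)*cos(6)/5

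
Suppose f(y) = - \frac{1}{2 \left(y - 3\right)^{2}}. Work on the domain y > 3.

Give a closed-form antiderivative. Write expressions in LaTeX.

An antiderivative is F(y) = \frac{1}{2 y - 6}.

Differentiate the proposed F(y) back; it has to land on f(y) exactly.
Check: d/dy[\frac{1}{2 y - 6}] = - \frac{1}{2 y^{2} - 12 y + 18}, which equals f(y).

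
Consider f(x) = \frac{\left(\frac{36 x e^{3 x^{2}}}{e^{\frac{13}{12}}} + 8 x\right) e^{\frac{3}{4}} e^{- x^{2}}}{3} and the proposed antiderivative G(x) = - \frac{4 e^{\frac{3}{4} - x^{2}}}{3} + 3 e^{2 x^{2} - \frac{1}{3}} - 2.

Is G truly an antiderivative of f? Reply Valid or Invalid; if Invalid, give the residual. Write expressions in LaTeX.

Valid - differentiating G returns exactly f.

d/dx[G] = \frac{\left(\frac{36 x e^{3 x^{2}}}{e^{\frac{13}{12}}} + 8 x\right) e^{\frac{3}{4}} e^{- x^{2}}}{3}
This equals f(x) exactly, so the claim holds.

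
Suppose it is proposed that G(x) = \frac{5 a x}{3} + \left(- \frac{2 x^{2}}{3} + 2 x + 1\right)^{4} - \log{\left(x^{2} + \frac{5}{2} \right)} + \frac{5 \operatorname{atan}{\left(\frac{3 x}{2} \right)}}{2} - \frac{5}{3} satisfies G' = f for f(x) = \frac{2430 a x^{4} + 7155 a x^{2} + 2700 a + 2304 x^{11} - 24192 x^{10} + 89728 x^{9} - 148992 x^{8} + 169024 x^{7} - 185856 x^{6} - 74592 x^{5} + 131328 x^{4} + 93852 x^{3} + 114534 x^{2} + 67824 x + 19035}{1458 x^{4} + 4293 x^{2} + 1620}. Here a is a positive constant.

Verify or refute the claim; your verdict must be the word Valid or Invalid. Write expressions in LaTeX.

d/dx[G] = \frac{2430 a x^{4} + 7155 a x^{2} + 2700 a + 2304 x^{11} - 24192 x^{10} + 89728 x^{9} - 148992 x^{8} + 169024 x^{7} - 185856 x^{6} - 74592 x^{5} + 131328 x^{4} + 93852 x^{3} + 114534 x^{2} + 67824 x + 19035}{1458 x^{4} + 4293 x^{2} + 1620}
This equals f(x) exactly, so the claim holds.

Valid. The derivative of G reproduces f.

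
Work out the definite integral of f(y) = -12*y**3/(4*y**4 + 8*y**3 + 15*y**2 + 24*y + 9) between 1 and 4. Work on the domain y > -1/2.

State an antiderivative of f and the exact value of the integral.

The denominator factors as (2*y + 1)*(2*y + 3)*(y**2 + 3); partial fractions split f into directly integrable pieces: -36*(3*y - 8)/(91*(y**2 + 3)) - 27/(7*(2*y + 3)) + 3/(13*(2*y + 1)).
F(y) = 3*(7*log(y + 1/2) - 117*log(y + 3/2) - 36*log(y**2 + 3) + 64*sqrt(3)*atan(sqrt(3)*y/3))/182 is an antiderivative of f.
Check: d/dy[3*(7*log(y + 1/2) - 117*log(y + 3/2) - 36*log(y**2 + 3) + 64*sqrt(3)*atan(sqrt(3)*y/3))/182] = -12*y**3/(4*y**4 + 8*y**3 + 15*y**2 + 24*y + 9) = f(y).
F(4) = -27*log(11/2)/14 - 54*log(19)/91 + 3*log(9/2)/26 + 96*sqrt(3)*atan(4*sqrt(3)/3)/91; F(1) = -27*log(5/2)/14 - 54*log(4)/91 + 3*log(3/2)/26 + 16*sqrt(3)*pi/91.
Integral = F(4) - F(1) = -27*log(11/2)/14 - 54*log(19)/91 - 16*sqrt(3)*pi/91 - 3*log(3/2)/26 + 3*log(9/2)/26 + 54*log(4)/91 + 27*log(5/2)/14 + 96*sqrt(3)*atan(4*sqrt(3)/3)/91.

Antiderivative: F(y) = 3*(7*log(y + 1/2) - 117*log(y + 3/2) - 36*log(y**2 + 3) + 64*sqrt(3)*atan(sqrt(3)*y/3))/182; value = -27*log(11/2)/14 - 54*log(19)/91 - 16*sqrt(3)*pi/91 - 3*log(3/2)/26 + 3*log(9/2)/26 + 54*log(4)/91 + 27*log(5/2)/14 + 96*sqrt(3)*atan(4*sqrt(3)/3)/91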